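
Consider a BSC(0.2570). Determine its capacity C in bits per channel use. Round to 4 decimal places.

0.1778 bits

Binary symmetric channel: C = 1 − h₂(ε) where h₂ is the binary entropy function.
h₂(0.2570) = −0.2570·log₂0.2570 − 0.7430·log₂0.7430 = 0.8222.
C = 1 − 0.8222 = 0.1778 bits per channel use.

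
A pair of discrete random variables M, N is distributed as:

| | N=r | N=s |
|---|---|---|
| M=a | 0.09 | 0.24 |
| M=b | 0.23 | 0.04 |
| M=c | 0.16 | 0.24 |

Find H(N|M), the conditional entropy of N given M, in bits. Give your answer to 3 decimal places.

0.831 bits

Chain rule: H(N|M) = H(M,N) − H(M).
Marginals: p(M) = (0.3300, 0.2700, 0.4000), p(N) = (0.4800, 0.5200).
H(M,N) = 2.3974 bits; H(M) = 1.5666 bits.
H(N|M) = 2.3974 − 1.5666 = 0.831 bits.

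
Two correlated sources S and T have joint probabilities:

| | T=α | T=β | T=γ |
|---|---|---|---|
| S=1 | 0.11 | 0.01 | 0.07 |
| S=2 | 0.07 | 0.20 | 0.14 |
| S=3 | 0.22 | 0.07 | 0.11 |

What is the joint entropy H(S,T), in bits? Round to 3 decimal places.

2.915 bits

H(S,T) = −Σ p(x,y)·log₂ p(x,y) over all 9 cells.
  cell (1,α): −0.11·log₂0.11 = 0.3503
  cell (1,β): −0.01·log₂0.01 = 0.0664
  cell (1,γ): −0.07·log₂0.07 = 0.2686
  cell (2,α): −0.07·log₂0.07 = 0.2686
  cell (2,β): −0.20·log₂0.20 = 0.4644
  cell (2,γ): −0.14·log₂0.14 = 0.3971
  cell (3,α): −0.22·log₂0.22 = 0.4806
  cell (3,β): −0.07·log₂0.07 = 0.2686
  cell (3,γ): −0.11·log₂0.11 = 0.3503
Sum = 2.915 bits.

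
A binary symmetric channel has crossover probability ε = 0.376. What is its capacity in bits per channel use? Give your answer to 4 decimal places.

Binary symmetric channel: C = 1 − h₂(ε) where h₂ is the binary entropy function.
h₂(0.376) = −0.376·log₂0.376 − 0.624·log₂0.624 = 0.9552.
C = 1 − 0.9552 = 0.0448 bits per channel use.

0.0448 bits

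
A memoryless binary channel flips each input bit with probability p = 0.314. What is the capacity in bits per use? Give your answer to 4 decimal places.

Binary symmetric channel: C = 1 − h₂(ε) where h₂ is the binary entropy function.
h₂(0.314) = −0.314·log₂0.314 − 0.686·log₂0.686 = 0.8977.
C = 1 − 0.8977 = 0.1023 bits per channel use.

0.1023 bits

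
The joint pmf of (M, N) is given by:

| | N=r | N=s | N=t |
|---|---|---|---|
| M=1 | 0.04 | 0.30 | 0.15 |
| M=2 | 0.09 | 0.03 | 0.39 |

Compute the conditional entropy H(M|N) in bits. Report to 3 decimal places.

Chain rule: H(M|N) = H(M,N) − H(N).
Marginals: p(M) = (0.4900, 0.5100), p(N) = (0.1300, 0.3300, 0.5400).
H(M,N) = 2.1116 bits; H(N) = 1.3905 bits.
H(M|N) = 2.1116 − 1.3905 = 0.721 bits.

0.721 bits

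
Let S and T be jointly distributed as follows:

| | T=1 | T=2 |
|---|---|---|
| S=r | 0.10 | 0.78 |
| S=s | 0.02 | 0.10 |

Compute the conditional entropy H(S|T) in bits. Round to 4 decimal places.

0.5275 bits

Chain rule: H(S|T) = H(S,T) − H(T).
Marginals: p(S) = (0.8800, 0.1200), p(T) = (0.1200, 0.8800).
H(S,T) = 1.0569 bits; H(T) = 0.5294 bits.
H(S|T) = 1.0569 − 0.5294 = 0.5275 bits.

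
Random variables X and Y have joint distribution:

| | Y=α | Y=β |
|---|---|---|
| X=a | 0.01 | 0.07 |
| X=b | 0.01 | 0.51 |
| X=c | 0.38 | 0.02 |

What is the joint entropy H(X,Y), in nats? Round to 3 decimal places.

H(X,Y) = −Σ p(x,y)·ln p(x,y) over all 6 cells.
  cell (a,α): −0.01·ln0.01 = 0.0461
  cell (a,β): −0.07·ln0.07 = 0.1861
  cell (b,α): −0.01·ln0.01 = 0.0461
  cell (b,β): −0.51·ln0.51 = 0.3434
  cell (c,α): −0.38·ln0.38 = 0.3677
  cell (c,β): −0.02·ln0.02 = 0.0782
Sum = 1.068 nats.

1.068 nats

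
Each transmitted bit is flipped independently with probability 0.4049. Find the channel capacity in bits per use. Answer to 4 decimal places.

0.0263 bits

Binary symmetric channel: C = 1 − h₂(ε) where h₂ is the binary entropy function.
h₂(0.4049) = −0.4049·log₂0.4049 − 0.5951·log₂0.5951 = 0.9737.
C = 1 − 0.9737 = 0.0263 bits per channel use.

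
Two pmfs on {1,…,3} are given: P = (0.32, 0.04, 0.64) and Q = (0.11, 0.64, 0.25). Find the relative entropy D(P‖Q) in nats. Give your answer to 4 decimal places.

D(P‖Q) = Σ p·ln(p/q).
  0.32·ln(0.32/0.11) = 0.34171
  0.04·ln(0.04/0.64) = -0.11090
  0.64·ln(0.64/0.25) = 0.60160
D(P‖Q) = 0.8324 nats.

0.8324 nats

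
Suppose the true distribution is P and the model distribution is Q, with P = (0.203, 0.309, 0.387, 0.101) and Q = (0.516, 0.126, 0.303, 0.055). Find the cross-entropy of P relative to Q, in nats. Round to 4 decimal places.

1.5294 nats

H(P,Q) = −Σ p·ln q.
  −0.203·ln(0.516) = 0.13431
  −0.309·ln(0.126) = 0.64009
  −0.387·ln(0.303) = 0.46209
  −0.101·ln(0.055) = 0.29294
H(P,Q) = 1.5294 nats.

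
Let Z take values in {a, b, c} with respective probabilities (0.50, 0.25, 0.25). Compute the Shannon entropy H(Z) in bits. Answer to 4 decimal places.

1.5000 bits

H(Z) = −Σ p·log₂ p.
  −(0.50)·log₂(0.50) = 0.50000
  −(0.25)·log₂(0.25) = 0.50000
  −(0.25)·log₂(0.25) = 0.50000
Sum: 0.50000 + 0.50000 + 0.50000 = 1.5000 bits.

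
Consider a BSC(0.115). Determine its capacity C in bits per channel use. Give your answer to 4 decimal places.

Binary symmetric channel: C = 1 − h₂(ε) where h₂ is the binary entropy function.
h₂(0.115) = −0.115·log₂0.115 − 0.885·log₂0.885 = 0.5148.
C = 1 − 0.5148 = 0.4852 bits per channel use.

0.4852 bits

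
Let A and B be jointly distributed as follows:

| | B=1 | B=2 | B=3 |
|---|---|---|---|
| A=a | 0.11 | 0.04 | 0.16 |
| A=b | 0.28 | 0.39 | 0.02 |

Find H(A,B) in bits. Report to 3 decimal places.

2.116 bits

H(A,B) = −Σ p(x,y)·log₂ p(x,y) over all 6 cells.
  cell (a,1): −0.11·log₂0.11 = 0.3503
  cell (a,2): −0.04·log₂0.04 = 0.1858
  cell (a,3): −0.16·log₂0.16 = 0.4230
  cell (b,1): −0.28·log₂0.28 = 0.5142
  cell (b,2): −0.39·log₂0.39 = 0.5298
  cell (b,3): −0.02·log₂0.02 = 0.1129
Sum = 2.116 bits.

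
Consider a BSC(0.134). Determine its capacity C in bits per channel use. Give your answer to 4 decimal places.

Binary symmetric channel: C = 1 − h₂(ε) where h₂ is the binary entropy function.
h₂(0.134) = −0.134·log₂0.134 − 0.866·log₂0.866 = 0.5683.
C = 1 − 0.5683 = 0.4317 bits per channel use.

0.4317 bits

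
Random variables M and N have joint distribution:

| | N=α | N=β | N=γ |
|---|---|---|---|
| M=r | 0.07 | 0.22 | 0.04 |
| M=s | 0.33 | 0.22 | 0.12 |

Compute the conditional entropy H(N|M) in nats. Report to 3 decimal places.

0.967 nats

Chain rule: H(N|M) = H(M,N) − H(M).
Marginals: p(M) = (0.3300, 0.6700), p(N) = (0.4000, 0.4400, 0.1600).
H(M,N) = 1.6014 nats; H(M) = 0.6342 nats.
H(N|M) = 1.6014 − 0.6342 = 0.967 nats.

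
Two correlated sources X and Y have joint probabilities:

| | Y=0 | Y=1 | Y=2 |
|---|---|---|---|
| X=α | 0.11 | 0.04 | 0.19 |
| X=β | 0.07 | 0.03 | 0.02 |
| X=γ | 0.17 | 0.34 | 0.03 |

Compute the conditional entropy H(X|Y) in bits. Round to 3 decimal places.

Marginals: p(X) = (0.3400, 0.1200, 0.5400), p(Y) = (0.3500, 0.4100, 0.2400).
H(X|Y) = Σ p(Y) · H(X|Y=·).
  Y=0: p=0.3500, H(X|Y=0) = 1.4952
  Y=1: p=0.4100, H(X|Y=1) = 0.8276
  Y=2: p=0.2400, H(X|Y=2) = 0.9406
Weighted sum = 1.088 bits.

1.088 bits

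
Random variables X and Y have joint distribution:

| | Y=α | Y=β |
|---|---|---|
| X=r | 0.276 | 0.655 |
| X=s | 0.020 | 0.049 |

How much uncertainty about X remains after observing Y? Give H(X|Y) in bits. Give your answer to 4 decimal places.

0.3622 bits

Chain rule: H(X|Y) = H(X,Y) − H(Y).
Marginals: p(X) = (0.9310, 0.0690), p(Y) = (0.2960, 0.7040).
H(X,Y) = 1.2385 bits; H(Y) = 0.8763 bits.
H(X|Y) = 1.2385 − 0.8763 = 0.3622 bits.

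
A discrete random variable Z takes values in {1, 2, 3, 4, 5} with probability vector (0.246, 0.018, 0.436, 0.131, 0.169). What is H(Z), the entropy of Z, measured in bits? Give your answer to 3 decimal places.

H(Z) = −Σ p·log₂ p.
  −(0.246)·log₂(0.246) = 0.4977
  −(0.018)·log₂(0.018) = 0.1043
  −(0.436)·log₂(0.436) = 0.5222
  −(0.131)·log₂(0.131) = 0.3841
  −(0.169)·log₂(0.169) = 0.4335
Sum: 0.4977 + 0.1043 + 0.5222 + 0.3841 + 0.4335 = 1.942 bits.

1.942 bits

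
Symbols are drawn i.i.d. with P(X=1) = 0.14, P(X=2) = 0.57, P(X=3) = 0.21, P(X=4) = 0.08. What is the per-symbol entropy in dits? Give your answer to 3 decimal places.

H(X) = −Σ p·log₁₀ p.
  −(0.14)·log₁₀(0.14) = 0.1195
  −(0.57)·log₁₀(0.57) = 0.1392
  −(0.21)·log₁₀(0.21) = 0.1423
  −(0.08)·log₁₀(0.08) = 0.0878
Sum: 0.1195 + 0.1392 + 0.1423 + 0.0878 = 0.489 dits.

0.489 dits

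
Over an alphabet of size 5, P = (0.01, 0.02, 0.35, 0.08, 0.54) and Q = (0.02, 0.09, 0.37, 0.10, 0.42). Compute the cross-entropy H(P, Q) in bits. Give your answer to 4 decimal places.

1.5695 bits

H(P,Q) = −Σ p·log₂ q.
  −0.01·log₂(0.02) = 0.05644
  −0.02·log₂(0.09) = 0.06948
  −0.35·log₂(0.37) = 0.50204
  −0.08·log₂(0.10) = 0.26575
  −0.54·log₂(0.42) = 0.67583
H(P,Q) = 1.5695 bits.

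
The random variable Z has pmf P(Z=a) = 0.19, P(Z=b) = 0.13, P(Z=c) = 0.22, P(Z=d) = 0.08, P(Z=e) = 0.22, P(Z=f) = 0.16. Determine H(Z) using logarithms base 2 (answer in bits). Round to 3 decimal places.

2.514 bits

H(Z) = −Σ p·log₂ p.
  −(0.19)·log₂(0.19) = 0.4552
  −(0.13)·log₂(0.13) = 0.3826
  −(0.22)·log₂(0.22) = 0.4806
  −(0.08)·log₂(0.08) = 0.2915
  −(0.22)·log₂(0.22) = 0.4806
  −(0.16)·log₂(0.16) = 0.4230
Sum: 0.4552 + 0.3826 + 0.4806 + 0.2915 + 0.4806 + 0.4230 = 2.514 bits.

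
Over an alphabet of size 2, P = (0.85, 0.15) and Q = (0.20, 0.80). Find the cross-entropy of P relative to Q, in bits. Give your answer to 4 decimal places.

2.0219 bits

H(P,Q) = −Σ p·log₂ q.
  −0.85·log₂(0.20) = 1.97364
  −0.15·log₂(0.80) = 0.04829
H(P,Q) = 2.0219 bits.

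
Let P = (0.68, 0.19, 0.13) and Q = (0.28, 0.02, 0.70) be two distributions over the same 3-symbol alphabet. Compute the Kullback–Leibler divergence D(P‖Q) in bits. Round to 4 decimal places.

D(P‖Q) = Σ p·log₂(p/q).
  0.68·log₂(0.68/0.28) = 0.87047
  0.19·log₂(0.19/0.02) = 0.61711
  0.13·log₂(0.13/0.70) = -0.31575
D(P‖Q) = 1.1718 bits.

1.1718 bits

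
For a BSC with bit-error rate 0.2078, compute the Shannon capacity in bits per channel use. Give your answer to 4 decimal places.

Binary symmetric channel: C = 1 − h₂(ε) where h₂ is the binary entropy function.
h₂(0.2078) = −0.2078·log₂0.2078 − 0.7922·log₂0.7922 = 0.7373.
C = 1 − 0.7373 = 0.2627 bits per channel use.

0.2627 bits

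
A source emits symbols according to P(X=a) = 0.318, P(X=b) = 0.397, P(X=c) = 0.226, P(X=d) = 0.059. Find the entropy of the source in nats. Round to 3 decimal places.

1.234 nats

H(X) = −Σ p·ln p.
  −(0.318)·ln(0.318) = 0.3643
  −(0.397)·ln(0.397) = 0.3668
  −(0.226)·ln(0.226) = 0.3361
  −(0.059)·ln(0.059) = 0.1670
Sum: 0.3643 + 0.3668 + 0.3361 + 0.1670 = 1.234 nats.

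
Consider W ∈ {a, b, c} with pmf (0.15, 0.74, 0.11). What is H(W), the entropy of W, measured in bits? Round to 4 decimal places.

1.0823 bits

H(W) = −Σ p·log₂ p.
  −(0.15)·log₂(0.15) = 0.41054
  −(0.74)·log₂(0.74) = 0.32146
  −(0.11)·log₂(0.11) = 0.35029
Sum: 0.41054 + 0.32146 + 0.35029 = 1.0823 bits.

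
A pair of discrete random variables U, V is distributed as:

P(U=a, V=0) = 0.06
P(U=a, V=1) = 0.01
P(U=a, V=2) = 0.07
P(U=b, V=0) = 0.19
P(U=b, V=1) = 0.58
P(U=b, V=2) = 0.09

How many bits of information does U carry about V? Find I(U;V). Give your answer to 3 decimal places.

0.154 bits

Marginals: p(U) = (0.1400, 0.8600), p(V) = (0.2500, 0.5900, 0.1600).
I(U;V) = H(U) + H(V) − H(U,V).
H(U) = 0.5842, H(V) = 1.3721, H(U,V) = 1.8022.
I(U;V) = 0.5842 + 1.3721 − 1.8022 = 0.154 bits.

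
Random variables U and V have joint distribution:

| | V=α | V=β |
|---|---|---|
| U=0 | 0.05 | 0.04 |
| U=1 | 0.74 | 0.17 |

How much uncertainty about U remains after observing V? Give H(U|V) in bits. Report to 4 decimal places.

Chain rule: H(U|V) = H(U,V) − H(V).
Marginals: p(U) = (0.0900, 0.9100), p(V) = (0.7900, 0.2100).
H(U,V) = 1.1579 bits; H(V) = 0.7415 bits.
H(U|V) = 1.1579 − 0.7415 = 0.4164 bits.

0.4164 bits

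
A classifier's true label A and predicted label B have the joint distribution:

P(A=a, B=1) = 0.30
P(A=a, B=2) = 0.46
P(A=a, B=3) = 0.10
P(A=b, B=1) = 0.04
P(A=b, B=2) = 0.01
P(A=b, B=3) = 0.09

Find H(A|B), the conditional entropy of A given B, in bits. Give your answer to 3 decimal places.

Marginals: p(A) = (0.8600, 0.1400), p(B) = (0.3400, 0.4700, 0.1900).
H(A|B) = Σ p(B) · H(A|B=·).
  B=1: p=0.3400, H(A|B=1) = 0.5226
  B=2: p=0.4700, H(A|B=2) = 0.1485
  B=3: p=0.1900, H(A|B=3) = 0.9980
Weighted sum = 0.437 bits.

0.437 bits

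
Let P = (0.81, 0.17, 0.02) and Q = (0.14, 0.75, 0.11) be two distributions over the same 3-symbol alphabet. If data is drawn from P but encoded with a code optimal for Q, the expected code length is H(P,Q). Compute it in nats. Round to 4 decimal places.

1.6856 nats

H(P,Q) = −Σ p·ln q.
  −0.81·ln(0.14) = 1.59255
  −0.17·ln(0.75) = 0.04891
  −0.02·ln(0.11) = 0.04415
H(P,Q) = 1.6856 nats.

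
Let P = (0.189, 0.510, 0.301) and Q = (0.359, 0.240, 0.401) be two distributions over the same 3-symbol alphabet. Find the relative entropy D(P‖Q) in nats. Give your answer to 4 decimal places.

0.1768 nats

D(P‖Q) = Σ p·ln(p/q).
  0.189·ln(0.189/0.359) = -0.12126
  0.510·ln(0.510/0.240) = 0.38442
  0.301·ln(0.301/0.401) = -0.08634
D(P‖Q) = 0.1768 nats.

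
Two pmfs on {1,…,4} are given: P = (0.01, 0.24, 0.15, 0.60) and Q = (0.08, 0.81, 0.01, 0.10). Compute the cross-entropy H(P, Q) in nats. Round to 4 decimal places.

H(P,Q) = −Σ p·ln q.
  −0.01·ln(0.08) = 0.02526
  −0.24·ln(0.81) = 0.05057
  −0.15·ln(0.01) = 0.69078
  −0.60·ln(0.10) = 1.38155
H(P,Q) = 2.1482 nats.

2.1482 nats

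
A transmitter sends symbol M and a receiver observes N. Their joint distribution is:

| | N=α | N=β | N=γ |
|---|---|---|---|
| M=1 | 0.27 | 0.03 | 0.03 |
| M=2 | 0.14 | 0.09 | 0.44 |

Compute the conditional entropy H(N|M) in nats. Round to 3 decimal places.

0.783 nats

Chain rule: H(N|M) = H(M,N) − H(M).
Marginals: p(M) = (0.3300, 0.6700), p(N) = (0.4100, 0.1200, 0.4700).
H(M,N) = 1.4171 nats; H(M) = 0.6342 nats.
H(N|M) = 1.4171 − 0.6342 = 0.783 nats.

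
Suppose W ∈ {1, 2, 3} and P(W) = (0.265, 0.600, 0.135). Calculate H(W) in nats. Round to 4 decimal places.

0.9288 nats

H(W) = −Σ p·ln p.
  −(0.265)·ln(0.265) = 0.35193
  −(0.600)·ln(0.600) = 0.30650
  −(0.135)·ln(0.135) = 0.27033
Sum: 0.35193 + 0.30650 + 0.27033 = 0.9288 nats.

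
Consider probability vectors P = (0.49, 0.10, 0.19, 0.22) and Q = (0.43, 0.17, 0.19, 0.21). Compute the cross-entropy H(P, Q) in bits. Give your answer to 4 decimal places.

H(P,Q) = −Σ p·log₂ q.
  −0.49·log₂(0.43) = 0.59662
  −0.10·log₂(0.17) = 0.25564
  −0.19·log₂(0.19) = 0.45523
  −0.22·log₂(0.21) = 0.49534
H(P,Q) = 1.8028 bits.

1.8028 bits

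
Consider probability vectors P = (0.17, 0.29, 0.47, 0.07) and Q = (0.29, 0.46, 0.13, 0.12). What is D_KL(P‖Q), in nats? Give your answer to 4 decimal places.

0.3417 nats

D(P‖Q) = Σ p·ln(p/q).
  0.17·ln(0.17/0.29) = -0.09079
  0.29·ln(0.29/0.46) = -0.13379
  0.47·ln(0.47/0.13) = 0.60404
  0.07·ln(0.07/0.12) = -0.03773
D(P‖Q) = 0.3417 nats.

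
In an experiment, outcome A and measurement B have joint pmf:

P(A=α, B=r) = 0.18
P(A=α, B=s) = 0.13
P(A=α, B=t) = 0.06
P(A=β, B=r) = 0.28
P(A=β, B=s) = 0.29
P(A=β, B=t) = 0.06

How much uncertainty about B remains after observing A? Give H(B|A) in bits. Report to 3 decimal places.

Chain rule: H(B|A) = H(A,B) − H(A).
Marginals: p(A) = (0.3700, 0.6300), p(B) = (0.4600, 0.4200, 0.1200).
H(A,B) = 2.3471 bits; H(A) = 0.9507 bits.
H(B|A) = 2.3471 − 0.9507 = 1.396 bits.

1.396 bits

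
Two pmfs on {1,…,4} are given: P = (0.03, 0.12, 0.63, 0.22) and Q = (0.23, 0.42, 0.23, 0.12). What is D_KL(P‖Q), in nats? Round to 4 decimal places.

0.5567 nats

D(P‖Q) = Σ p·ln(p/q).
  0.03·ln(0.03/0.23) = -0.06111
  0.12·ln(0.12/0.42) = -0.15033
  0.63·ln(0.63/0.23) = 0.63481
  0.22·ln(0.22/0.12) = 0.13335
D(P‖Q) = 0.5567 nats.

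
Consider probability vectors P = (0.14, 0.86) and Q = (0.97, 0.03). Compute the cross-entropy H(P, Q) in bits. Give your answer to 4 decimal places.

4.3568 bits

H(P,Q) = −Σ p·log₂ q.
  −0.14·log₂(0.97) = 0.00615
  −0.86·log₂(0.03) = 4.35065
H(P,Q) = 4.3568 bits.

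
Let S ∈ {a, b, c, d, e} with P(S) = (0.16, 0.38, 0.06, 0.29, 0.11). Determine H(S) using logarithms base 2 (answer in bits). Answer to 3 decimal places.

2.065 bits

H(S) = −Σ p·log₂ p.
  −(0.16)·log₂(0.16) = 0.4230
  −(0.38)·log₂(0.38) = 0.5305
  −(0.06)·log₂(0.06) = 0.2435
  −(0.29)·log₂(0.29) = 0.5179
  −(0.11)·log₂(0.11) = 0.3503
Sum: 0.4230 + 0.5305 + 0.2435 + 0.5179 + 0.3503 = 2.065 bits.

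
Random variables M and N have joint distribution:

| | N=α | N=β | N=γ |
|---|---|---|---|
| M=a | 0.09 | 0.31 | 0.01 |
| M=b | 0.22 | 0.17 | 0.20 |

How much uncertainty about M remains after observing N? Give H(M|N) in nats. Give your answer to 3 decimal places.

0.539 nats

Marginals: p(M) = (0.4100, 0.5900), p(N) = (0.3100, 0.4800, 0.2100).
H(M|N) = Σ p(N) · H(M|N=·).
  N=α: p=0.3100, H(M|N=α) = 0.6024
  N=β: p=0.4800, H(M|N=β) = 0.6500
  N=γ: p=0.2100, H(M|N=γ) = 0.1914
Weighted sum = 0.539 nats.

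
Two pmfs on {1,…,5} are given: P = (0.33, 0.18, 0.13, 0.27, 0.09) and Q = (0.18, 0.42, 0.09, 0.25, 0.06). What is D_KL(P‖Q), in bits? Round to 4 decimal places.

0.2201 bits

D(P‖Q) = Σ p·log₂(p/q).
  0.33·log₂(0.33/0.18) = 0.28857
  0.18·log₂(0.18/0.42) = -0.22003
  0.13·log₂(0.13/0.09) = 0.06897
  0.27·log₂(0.27/0.25) = 0.02998
  0.09·log₂(0.09/0.06) = 0.05265
D(P‖Q) = 0.2201 bits.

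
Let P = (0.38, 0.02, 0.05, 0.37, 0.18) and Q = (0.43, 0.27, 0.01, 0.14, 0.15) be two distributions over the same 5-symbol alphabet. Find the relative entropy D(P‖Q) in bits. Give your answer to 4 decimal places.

0.5394 bits

D(P‖Q) = Σ p·log₂(p/q).
  0.38·log₂(0.38/0.43) = -0.06777
  0.02·log₂(0.02/0.27) = -0.07510
  0.05·log₂(0.05/0.01) = 0.11610
  0.37·log₂(0.37/0.14) = 0.51878
  0.18·log₂(0.18/0.15) = 0.04735
D(P‖Q) = 0.5394 bits.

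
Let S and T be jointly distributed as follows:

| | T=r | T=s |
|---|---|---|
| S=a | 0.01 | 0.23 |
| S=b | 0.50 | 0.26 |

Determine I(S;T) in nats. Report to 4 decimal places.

0.1631 nats

Marginals: p(S) = (0.2400, 0.7600), p(T) = (0.5100, 0.4900).
I(S;T) = H(S) + H(T) − H(S,T).
H(S) = 0.5511, H(T) = 0.6929, H(S,T) = 1.0809.
I(S;T) = 0.5511 + 0.6929 − 1.0809 = 0.1631 nats.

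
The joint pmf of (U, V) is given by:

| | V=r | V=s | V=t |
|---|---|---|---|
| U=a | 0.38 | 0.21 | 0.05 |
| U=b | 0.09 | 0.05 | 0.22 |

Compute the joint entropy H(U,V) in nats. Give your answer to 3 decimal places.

H(U,V) = −Σ p(x,y)·ln p(x,y) over all 6 cells.
  cell (a,r): −0.38·ln0.38 = 0.3677
  cell (a,s): −0.21·ln0.21 = 0.3277
  cell (a,t): −0.05·ln0.05 = 0.1498
  cell (b,r): −0.09·ln0.09 = 0.2167
  cell (b,s): −0.05·ln0.05 = 0.1498
  cell (b,t): −0.22·ln0.22 = 0.3331
Sum = 1.545 nats.

1.545 nats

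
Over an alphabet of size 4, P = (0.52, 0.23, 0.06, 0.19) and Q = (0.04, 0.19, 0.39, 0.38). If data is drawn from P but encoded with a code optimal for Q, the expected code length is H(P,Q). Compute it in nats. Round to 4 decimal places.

2.2961 nats

H(P,Q) = −Σ p·ln q.
  −0.52·ln(0.04) = 1.67382
  −0.23·ln(0.19) = 0.38197
  −0.06·ln(0.39) = 0.05650
  −0.19·ln(0.38) = 0.18384
H(P,Q) = 2.2961 nats.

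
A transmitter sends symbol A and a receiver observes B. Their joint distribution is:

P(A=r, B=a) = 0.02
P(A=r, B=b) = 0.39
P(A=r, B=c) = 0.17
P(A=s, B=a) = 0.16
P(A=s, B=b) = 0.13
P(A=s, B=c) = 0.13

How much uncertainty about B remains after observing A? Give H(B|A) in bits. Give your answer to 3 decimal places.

1.284 bits

Chain rule: H(B|A) = H(A,B) − H(A).
Marginals: p(A) = (0.5800, 0.4200), p(B) = (0.1800, 0.5200, 0.3000).
H(A,B) = 2.2656 bits; H(A) = 0.9815 bits.
H(B|A) = 2.2656 − 0.9815 = 1.284 bits.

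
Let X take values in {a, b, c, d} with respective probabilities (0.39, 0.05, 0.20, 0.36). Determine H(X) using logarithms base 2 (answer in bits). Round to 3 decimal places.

1.741 bits

H(X) = −Σ p·log₂ p.
  −(0.39)·log₂(0.39) = 0.5298
  −(0.05)·log₂(0.05) = 0.2161
  −(0.20)·log₂(0.20) = 0.4644
  −(0.36)·log₂(0.36) = 0.5306
Sum: 0.5298 + 0.2161 + 0.4644 + 0.5306 = 1.741 bits.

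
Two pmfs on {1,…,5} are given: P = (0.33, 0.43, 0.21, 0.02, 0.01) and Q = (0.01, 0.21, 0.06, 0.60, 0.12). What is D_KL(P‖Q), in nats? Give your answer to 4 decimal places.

1.6322 nats

D(P‖Q) = Σ p·ln(p/q).
  0.33·ln(0.33/0.01) = 1.15385
  0.43·ln(0.43/0.21) = 0.30817
  0.21·ln(0.21/0.06) = 0.26308
  0.02·ln(0.02/0.60) = -0.06802
  0.01·ln(0.01/0.12) = -0.02485
D(P‖Q) = 1.6322 nats.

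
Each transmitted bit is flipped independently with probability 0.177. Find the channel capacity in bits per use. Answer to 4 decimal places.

Binary symmetric channel: C = 1 − h₂(ε) where h₂ is the binary entropy function.
h₂(0.177) = −0.177·log₂0.177 − 0.823·log₂0.823 = 0.6735.
C = 1 − 0.6735 = 0.3265 bits per channel use.

0.3265 bits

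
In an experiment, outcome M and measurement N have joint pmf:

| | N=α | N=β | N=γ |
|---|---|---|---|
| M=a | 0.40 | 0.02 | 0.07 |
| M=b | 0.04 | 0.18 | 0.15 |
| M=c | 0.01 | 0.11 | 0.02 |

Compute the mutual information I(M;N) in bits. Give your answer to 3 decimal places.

0.487 bits

Marginals: p(M) = (0.4900, 0.3700, 0.1400), p(N) = (0.4500, 0.3100, 0.2400).
I(M;N) = H(M) + H(N) − H(M,N).
H(M) = 1.4321, H(N) = 1.5363, H(M,N) = 2.4814.
I(M;N) = 1.4321 + 1.5363 − 2.4814 = 0.487 bits.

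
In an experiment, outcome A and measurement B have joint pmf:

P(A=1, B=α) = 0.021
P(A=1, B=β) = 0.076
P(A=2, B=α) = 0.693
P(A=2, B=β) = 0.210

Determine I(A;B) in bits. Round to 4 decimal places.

Marginals: p(A) = (0.0970, 0.9030), p(B) = (0.7140, 0.2860).
I(A;B) = H(A) + H(B) − H(A,B).
H(A) = 0.4594, H(B) = 0.8635, H(A,B) = 1.2391.
I(A;B) = 0.4594 + 0.8635 − 1.2391 = 0.0838 bits.

0.0838 bits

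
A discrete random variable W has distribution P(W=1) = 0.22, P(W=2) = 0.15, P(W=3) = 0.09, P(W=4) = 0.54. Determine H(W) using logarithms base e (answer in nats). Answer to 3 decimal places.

H(W) = −Σ p·ln p.
  −(0.22)·ln(0.22) = 0.3331
  −(0.15)·ln(0.15) = 0.2846
  −(0.09)·ln(0.09) = 0.2167
  −(0.54)·ln(0.54) = 0.3327
Sum: 0.3331 + 0.2846 + 0.2167 + 0.3327 = 1.167 nats.

1.167 nats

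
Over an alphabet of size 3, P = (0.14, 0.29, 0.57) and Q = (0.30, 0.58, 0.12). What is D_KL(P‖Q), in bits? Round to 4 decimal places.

D(P‖Q) = Σ p·log₂(p/q).
  0.14·log₂(0.14/0.30) = -0.15393
  0.29·log₂(0.29/0.58) = -0.29000
  0.57·log₂(0.57/0.12) = 1.28132
D(P‖Q) = 0.8374 bits.

0.8374 bits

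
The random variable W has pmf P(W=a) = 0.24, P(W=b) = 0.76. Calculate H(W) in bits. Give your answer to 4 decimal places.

0.7950 bits

H(W) = −Σ p·log₂ p.
  −(0.24)·log₂(0.24) = 0.49413
  −(0.76)·log₂(0.76) = 0.30091
Sum: 0.49413 + 0.30091 = 0.7950 bits.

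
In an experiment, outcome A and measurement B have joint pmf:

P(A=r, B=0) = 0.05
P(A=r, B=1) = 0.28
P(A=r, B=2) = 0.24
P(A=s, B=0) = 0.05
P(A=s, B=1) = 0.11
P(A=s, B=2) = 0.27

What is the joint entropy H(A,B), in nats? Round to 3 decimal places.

1.595 nats

H(A,B) = −Σ p(x,y)·ln p(x,y) over all 6 cells.
  cell (r,0): −0.05·ln0.05 = 0.1498
  cell (r,1): −0.28·ln0.28 = 0.3564
  cell (r,2): −0.24·ln0.24 = 0.3425
  cell (s,0): −0.05·ln0.05 = 0.1498
  cell (s,1): −0.11·ln0.11 = 0.2428
  cell (s,2): −0.27·ln0.27 = 0.3535
Sum = 1.595 nats.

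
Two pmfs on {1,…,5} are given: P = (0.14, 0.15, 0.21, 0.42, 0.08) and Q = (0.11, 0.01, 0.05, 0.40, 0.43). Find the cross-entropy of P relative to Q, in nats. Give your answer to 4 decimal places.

2.0813 nats

H(P,Q) = −Σ p·ln q.
  −0.14·ln(0.11) = 0.30902
  −0.15·ln(0.01) = 0.69078
  −0.21·ln(0.05) = 0.62910
  −0.42·ln(0.40) = 0.38484
  −0.08·ln(0.43) = 0.06752
H(P,Q) = 2.0813 nats.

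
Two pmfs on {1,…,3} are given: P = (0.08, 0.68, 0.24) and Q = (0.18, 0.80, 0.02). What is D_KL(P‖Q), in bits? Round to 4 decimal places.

D(P‖Q) = Σ p·log₂(p/q).
  0.08·log₂(0.08/0.18) = -0.09359
  0.68·log₂(0.68/0.80) = -0.15944
  0.24·log₂(0.24/0.02) = 0.86039
D(P‖Q) = 0.6074 bits.

0.6074 bits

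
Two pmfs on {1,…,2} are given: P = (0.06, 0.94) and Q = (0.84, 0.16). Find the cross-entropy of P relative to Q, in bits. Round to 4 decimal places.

H(P,Q) = −Σ p·log₂ q.
  −0.06·log₂(0.84) = 0.01509
  −0.94·log₂(0.16) = 2.48522
H(P,Q) = 2.5003 bits.

2.5003 bits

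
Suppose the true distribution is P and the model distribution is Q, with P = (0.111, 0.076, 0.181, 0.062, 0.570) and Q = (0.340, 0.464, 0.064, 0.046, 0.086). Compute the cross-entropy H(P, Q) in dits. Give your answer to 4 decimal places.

H(P,Q) = −Σ p·log₁₀ q.
  −0.111·log₁₀(0.340) = 0.05201
  −0.076·log₁₀(0.464) = 0.02534
  −0.181·log₁₀(0.064) = 0.21608
  −0.062·log₁₀(0.046) = 0.08291
  −0.570·log₁₀(0.086) = 0.60734
H(P,Q) = 0.9837 dits.

0.9837 dits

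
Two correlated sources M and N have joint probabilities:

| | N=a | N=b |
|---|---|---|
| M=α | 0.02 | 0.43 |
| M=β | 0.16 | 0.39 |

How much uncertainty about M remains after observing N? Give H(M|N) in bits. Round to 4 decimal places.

0.9092 bits

Chain rule: H(M|N) = H(M,N) − H(N).
Marginals: p(M) = (0.4500, 0.5500), p(N) = (0.1800, 0.8200).
H(M,N) = 1.5893 bits; H(N) = 0.6801 bits.
H(M|N) = 1.5893 − 0.6801 = 0.9092 bits.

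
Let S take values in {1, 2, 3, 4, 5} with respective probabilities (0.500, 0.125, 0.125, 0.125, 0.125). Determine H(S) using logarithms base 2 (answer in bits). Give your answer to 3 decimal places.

H(S) = −Σ p·log₂ p.
  −(0.500)·log₂(0.500) = 0.5000
  −(0.125)·log₂(0.125) = 0.3750
  −(0.125)·log₂(0.125) = 0.3750
  −(0.125)·log₂(0.125) = 0.3750
  −(0.125)·log₂(0.125) = 0.3750
Sum: 0.5000 + 0.3750 + 0.3750 + 0.3750 + 0.3750 = 2.000 bits.

2.000 bits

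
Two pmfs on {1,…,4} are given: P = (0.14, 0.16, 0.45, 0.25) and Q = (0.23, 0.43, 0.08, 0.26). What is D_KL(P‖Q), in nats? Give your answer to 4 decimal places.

D(P‖Q) = Σ p·ln(p/q).
  0.14·ln(0.14/0.23) = -0.06950
  0.16·ln(0.16/0.43) = -0.15818
  0.45·ln(0.45/0.08) = 0.77725
  0.25·ln(0.25/0.26) = -0.00981
D(P‖Q) = 0.5398 nats.

0.5398 nats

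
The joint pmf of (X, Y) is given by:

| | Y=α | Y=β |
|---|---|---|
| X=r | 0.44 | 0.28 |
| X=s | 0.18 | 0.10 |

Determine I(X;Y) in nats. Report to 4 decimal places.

Marginals: p(X) = (0.7200, 0.2800), p(Y) = (0.6200, 0.3800).
I(X;Y) = Σ p(x,y)·ln[p(x,y)/(p(x)p(y))].
  (r,α): 0.44·ln(0.9857) = -0.00635
  (r,β): 0.28·ln(1.0234) = 0.00647
  (s,α): 0.18·ln(1.0369) = 0.00652
  (s,β): 0.10·ln(0.9398) = -0.00620
Sum = 0.0004 nats.

0.0004 nats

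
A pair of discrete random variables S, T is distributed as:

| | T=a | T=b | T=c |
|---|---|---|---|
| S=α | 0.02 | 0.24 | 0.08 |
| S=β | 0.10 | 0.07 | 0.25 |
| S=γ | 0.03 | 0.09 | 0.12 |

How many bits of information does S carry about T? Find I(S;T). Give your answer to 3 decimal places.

Marginals: p(S) = (0.3400, 0.4200, 0.2400), p(T) = (0.1500, 0.4000, 0.4500).
I(S;T) = H(S) + H(T) − H(S,T).
H(S) = 1.5490, H(T) = 1.4577, H(S,T) = 2.8308.
I(S;T) = 1.5490 + 1.4577 − 2.8308 = 0.176 bits.

0.176 bits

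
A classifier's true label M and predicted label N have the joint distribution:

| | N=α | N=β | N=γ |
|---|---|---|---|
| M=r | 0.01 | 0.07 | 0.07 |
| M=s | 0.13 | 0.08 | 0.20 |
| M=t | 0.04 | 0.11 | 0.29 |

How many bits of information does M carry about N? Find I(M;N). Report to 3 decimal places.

0.082 bits

Marginals: p(M) = (0.1500, 0.4100, 0.4400), p(N) = (0.1800, 0.2600, 0.5600).
I(M;N) = H(M) + H(N) − H(M,N).
H(M) = 1.4591, H(N) = 1.4190, H(M,N) = 2.7960.
I(M;N) = 1.4591 + 1.4190 − 2.7960 = 0.082 bits.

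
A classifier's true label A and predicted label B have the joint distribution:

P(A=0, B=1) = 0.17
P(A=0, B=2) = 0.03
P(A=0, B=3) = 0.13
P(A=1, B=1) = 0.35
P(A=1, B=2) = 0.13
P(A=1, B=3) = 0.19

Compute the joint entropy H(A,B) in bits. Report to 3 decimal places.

H(A,B) = −Σ p(x,y)·log₂ p(x,y) over all 6 cells.
  cell (0,1): −0.17·log₂0.17 = 0.4346
  cell (0,2): −0.03·log₂0.03 = 0.1518
  cell (0,3): −0.13·log₂0.13 = 0.3826
  cell (1,1): −0.35·log₂0.35 = 0.5301
  cell (1,2): −0.13·log₂0.13 = 0.3826
  cell (1,3): −0.19·log₂0.19 = 0.4552
Sum = 2.337 bits.

2.337 bits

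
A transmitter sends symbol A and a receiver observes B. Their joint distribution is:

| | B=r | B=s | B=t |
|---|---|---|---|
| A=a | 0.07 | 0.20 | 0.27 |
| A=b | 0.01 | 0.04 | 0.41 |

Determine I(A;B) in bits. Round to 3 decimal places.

0.137 bits

Marginals: p(A) = (0.5400, 0.4600), p(B) = (0.0800, 0.2400, 0.6800).
I(A;B) = Σ p(x,y)·log₂[p(x,y)/(p(x)p(y))].
  (a,r): 0.07·log₂(1.6204) = 0.0487
  (a,s): 0.20·log₂(1.5432) = 0.1252
  (a,t): 0.27·log₂(0.7353) = -0.1198
  (b,r): 0.01·log₂(0.2717) = -0.0188
  (b,s): 0.04·log₂(0.3623) = -0.0586
  (b,t): 0.41·log₂(1.3107) = 0.1601
Sum = 0.137 bits.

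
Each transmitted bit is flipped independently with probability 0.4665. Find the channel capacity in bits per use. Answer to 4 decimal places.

Binary symmetric channel: C = 1 − h₂(ε) where h₂ is the binary entropy function.
h₂(0.4665) = −0.4665·log₂0.4665 − 0.5335·log₂0.5335 = 0.9968.
C = 1 − 0.9968 = 0.0032 bits per channel use.

0.0032 bits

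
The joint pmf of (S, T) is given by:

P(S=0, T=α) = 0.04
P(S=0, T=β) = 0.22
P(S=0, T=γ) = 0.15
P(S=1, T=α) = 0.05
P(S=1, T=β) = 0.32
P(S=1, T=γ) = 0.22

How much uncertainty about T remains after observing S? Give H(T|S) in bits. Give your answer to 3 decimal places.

1.323 bits

Marginals: p(S) = (0.4100, 0.5900), p(T) = (0.0900, 0.5400, 0.3700).
H(T|S) = Σ p(S) · H(T|S=·).
  S=0: p=0.4100, H(T|S=0) = 1.3402
  S=1: p=0.5900, H(T|S=1) = 1.3112
Weighted sum = 1.323 bits.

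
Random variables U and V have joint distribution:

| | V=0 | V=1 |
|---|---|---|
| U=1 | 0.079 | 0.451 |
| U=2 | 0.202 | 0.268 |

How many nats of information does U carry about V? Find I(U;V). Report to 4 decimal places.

Marginals: p(U) = (0.5300, 0.4700), p(V) = (0.2810, 0.7190).
I(U;V) = H(U) + H(V) − H(U,V).
H(U) = 0.6913, H(V) = 0.5939, H(U,V) = 1.2356.
I(U;V) = 0.6913 + 0.5939 − 1.2356 = 0.0496 nats.

0.0496 nats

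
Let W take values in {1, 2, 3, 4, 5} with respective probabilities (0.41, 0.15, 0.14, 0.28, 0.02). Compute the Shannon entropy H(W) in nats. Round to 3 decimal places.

H(W) = −Σ p·ln p.
  −(0.41)·ln(0.41) = 0.3656
  −(0.15)·ln(0.15) = 0.2846
  −(0.14)·ln(0.14) = 0.2753
  −(0.28)·ln(0.28) = 0.3564
  −(0.02)·ln(0.02) = 0.0782
Sum: 0.3656 + 0.2846 + 0.2753 + 0.3564 + 0.0782 = 1.360 nats.

1.360 nats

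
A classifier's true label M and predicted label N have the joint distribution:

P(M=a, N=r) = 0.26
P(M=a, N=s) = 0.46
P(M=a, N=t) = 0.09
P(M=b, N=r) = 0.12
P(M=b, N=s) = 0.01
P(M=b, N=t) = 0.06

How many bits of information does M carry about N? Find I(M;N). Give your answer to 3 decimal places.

0.144 bits

Marginals: p(M) = (0.8100, 0.1900), p(N) = (0.3800, 0.4700, 0.1500).
I(M;N) = H(M) + H(N) − H(M,N).
H(M) = 0.7015, H(N) = 1.4530, H(M,N) = 2.0103.
I(M;N) = 0.7015 + 1.4530 − 2.0103 = 0.144 bits.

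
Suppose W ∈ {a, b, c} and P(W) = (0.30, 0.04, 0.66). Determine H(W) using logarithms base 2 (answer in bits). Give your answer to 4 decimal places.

H(W) = −Σ p·log₂ p.
  −(0.30)·log₂(0.30) = 0.52109
  −(0.04)·log₂(0.04) = 0.18575
  −(0.66)·log₂(0.66) = 0.39564
Sum: 0.52109 + 0.18575 + 0.39564 = 1.1025 bits.

1.1025 bits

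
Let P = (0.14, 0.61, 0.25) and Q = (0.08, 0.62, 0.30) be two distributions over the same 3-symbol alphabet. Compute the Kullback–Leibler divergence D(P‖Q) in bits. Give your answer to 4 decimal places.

D(P‖Q) = Σ p·log₂(p/q).
  0.14·log₂(0.14/0.08) = 0.11303
  0.61·log₂(0.61/0.62) = -0.01431
  0.25·log₂(0.25/0.30) = -0.06576
D(P‖Q) = 0.0330 bits.

0.0330 bits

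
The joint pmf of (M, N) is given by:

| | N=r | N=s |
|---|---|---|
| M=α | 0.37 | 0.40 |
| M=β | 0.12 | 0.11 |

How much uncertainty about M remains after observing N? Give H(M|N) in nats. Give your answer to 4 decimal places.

0.5387 nats

Chain rule: H(M|N) = H(M,N) − H(N).
Marginals: p(M) = (0.7700, 0.2300), p(N) = (0.4900, 0.5100).
H(M,N) = 1.2316 nats; H(N) = 0.6929 nats.
H(M|N) = 1.2316 − 0.6929 = 0.5387 nats.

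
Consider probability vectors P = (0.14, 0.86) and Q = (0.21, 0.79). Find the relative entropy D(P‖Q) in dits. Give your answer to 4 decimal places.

0.0071 dits

D(P‖Q) = Σ p·log₁₀(p/q).
  0.14·log₁₀(0.14/0.21) = -0.02465
  0.86·log₁₀(0.86/0.79) = 0.03171
D(P‖Q) = 0.0071 dits.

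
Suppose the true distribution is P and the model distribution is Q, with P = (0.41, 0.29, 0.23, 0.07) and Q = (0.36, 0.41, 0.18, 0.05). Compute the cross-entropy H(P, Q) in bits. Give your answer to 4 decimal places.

1.8489 bits

H(P,Q) = −Σ p·log₂ q.
  −0.41·log₂(0.36) = 0.60431
  −0.29·log₂(0.41) = 0.37303
  −0.23·log₂(0.18) = 0.56900
  −0.07·log₂(0.05) = 0.30253
H(P,Q) = 1.8489 bits.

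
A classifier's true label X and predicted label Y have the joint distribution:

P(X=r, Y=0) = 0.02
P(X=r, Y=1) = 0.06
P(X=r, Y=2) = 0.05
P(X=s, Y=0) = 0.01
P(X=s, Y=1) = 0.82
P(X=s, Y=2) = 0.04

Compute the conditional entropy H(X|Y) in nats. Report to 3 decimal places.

Chain rule: H(X|Y) = H(X,Y) − H(Y).
Marginals: p(X) = (0.1300, 0.8700), p(Y) = (0.0300, 0.8800, 0.0900).
H(X,Y) = 0.7344 nats; H(Y) = 0.4344 nats.
H(X|Y) = 0.7344 − 0.4344 = 0.300 nats.

0.300 nats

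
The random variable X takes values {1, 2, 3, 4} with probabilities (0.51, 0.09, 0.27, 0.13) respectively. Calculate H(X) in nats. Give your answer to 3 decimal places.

H(X) = −Σ p·ln p.
  −(0.51)·ln(0.51) = 0.3434
  −(0.09)·ln(0.09) = 0.2167
  −(0.27)·ln(0.27) = 0.3535
  −(0.13)·ln(0.13) = 0.2652
Sum: 0.3434 + 0.2167 + 0.3535 + 0.2652 = 1.179 nats.

1.179 nats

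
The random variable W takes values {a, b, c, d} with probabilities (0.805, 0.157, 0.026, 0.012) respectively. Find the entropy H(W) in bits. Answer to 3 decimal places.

H(W) = −Σ p·log₂ p.
  −(0.805)·log₂(0.805) = 0.2519
  −(0.157)·log₂(0.157) = 0.4194
  −(0.026)·log₂(0.026) = 0.1369
  −(0.012)·log₂(0.012) = 0.0766
Sum: 0.2519 + 0.4194 + 0.1369 + 0.0766 = 0.885 bits.

0.885 bits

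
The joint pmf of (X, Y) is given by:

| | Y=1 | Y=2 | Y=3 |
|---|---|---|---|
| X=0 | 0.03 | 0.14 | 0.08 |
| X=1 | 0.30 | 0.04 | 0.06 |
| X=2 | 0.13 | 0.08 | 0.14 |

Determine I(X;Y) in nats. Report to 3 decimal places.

Marginals: p(X) = (0.2500, 0.4000, 0.3500), p(Y) = (0.4600, 0.2600, 0.2800).
I(X;Y) = Σ p(x,y)·ln[p(x,y)/(p(x)p(y))].
  (0,1): 0.03·ln(0.2609) = -0.0403
  (0,2): 0.14·ln(2.1538) = 0.1074
  (0,3): 0.08·ln(1.1429) = 0.0107
  (1,1): 0.30·ln(1.6304) = 0.1467
  (1,2): 0.04·ln(0.3846) = -0.0382
  (1,3): 0.06·ln(0.5357) = -0.0374
  (2,1): 0.13·ln(0.8075) = -0.0278
  (2,2): 0.08·ln(0.8791) = -0.0103
  (2,3): 0.14·ln(1.4286) = 0.0499
Sum = 0.161 nats.

0.161 nats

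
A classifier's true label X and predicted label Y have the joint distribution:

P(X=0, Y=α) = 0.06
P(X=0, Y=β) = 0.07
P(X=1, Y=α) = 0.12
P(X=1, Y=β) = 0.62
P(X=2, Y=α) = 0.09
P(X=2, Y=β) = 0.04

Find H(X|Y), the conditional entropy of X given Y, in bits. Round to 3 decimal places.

0.964 bits

Chain rule: H(X|Y) = H(X,Y) − H(Y).
Marginals: p(X) = (0.1300, 0.7400, 0.1300), p(Y) = (0.2700, 0.7300).
H(X,Y) = 1.8052 bits; H(Y) = 0.8415 bits.
H(X|Y) = 1.8052 − 0.8415 = 0.964 bits.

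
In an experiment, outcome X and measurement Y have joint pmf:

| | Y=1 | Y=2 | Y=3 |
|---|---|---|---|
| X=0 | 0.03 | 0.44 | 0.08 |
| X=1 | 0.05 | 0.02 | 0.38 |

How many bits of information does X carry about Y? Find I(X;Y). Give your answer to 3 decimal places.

0.491 bits

Marginals: p(X) = (0.5500, 0.4500), p(Y) = (0.0800, 0.4600, 0.4600).
I(X;Y) = H(X) + H(Y) − H(X,Y).
H(X) = 0.9928, H(Y) = 1.3222, H(X,Y) = 1.8238.
I(X;Y) = 0.9928 + 1.3222 − 1.8238 = 0.491 bits.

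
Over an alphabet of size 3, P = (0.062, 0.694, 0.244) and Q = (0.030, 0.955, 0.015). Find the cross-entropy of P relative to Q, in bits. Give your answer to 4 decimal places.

1.8381 bits

H(P,Q) = −Σ p·log₂ q.
  −0.062·log₂(0.030) = 0.31365
  −0.694·log₂(0.955) = 0.04610
  −0.244·log₂(0.015) = 1.47837
H(P,Q) = 1.8381 bits.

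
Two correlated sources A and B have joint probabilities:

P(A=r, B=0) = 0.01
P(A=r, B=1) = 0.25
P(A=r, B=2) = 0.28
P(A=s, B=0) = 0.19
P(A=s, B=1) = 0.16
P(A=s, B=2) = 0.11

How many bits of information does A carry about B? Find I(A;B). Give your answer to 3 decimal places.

0.208 bits

Marginals: p(A) = (0.5400, 0.4600), p(B) = (0.2000, 0.4100, 0.3900).
I(A;B) = Σ p(x,y)·log₂[p(x,y)/(p(x)p(y))].
  (r,0): 0.01·log₂(0.0926) = -0.0343
  (r,1): 0.25·log₂(1.1292) = 0.0438
  (r,2): 0.28·log₂(1.3295) = 0.1151
  (s,0): 0.19·log₂(2.0652) = 0.1988
  (s,1): 0.16·log₂(0.8484) = -0.0380
  (s,2): 0.11·log₂(0.6132) = -0.0776
Sum = 0.208 bits.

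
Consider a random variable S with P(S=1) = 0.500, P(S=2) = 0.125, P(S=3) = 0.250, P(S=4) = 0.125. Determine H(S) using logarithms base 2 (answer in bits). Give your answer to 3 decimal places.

1.750 bits

H(S) = −Σ p·log₂ p.
  −(0.500)·log₂(0.500) = 0.5000
  −(0.125)·log₂(0.125) = 0.3750
  −(0.250)·log₂(0.250) = 0.5000
  −(0.125)·log₂(0.125) = 0.3750
Sum: 0.5000 + 0.3750 + 0.5000 + 0.3750 = 1.750 bits.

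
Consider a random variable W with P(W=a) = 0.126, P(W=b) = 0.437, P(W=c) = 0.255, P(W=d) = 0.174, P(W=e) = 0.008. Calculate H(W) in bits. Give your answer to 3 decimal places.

1.896 bits

H(W) = −Σ p·log₂ p.
  −(0.126)·log₂(0.126) = 0.3766
  −(0.437)·log₂(0.437) = 0.5219
  −(0.255)·log₂(0.255) = 0.5027
  −(0.174)·log₂(0.174) = 0.4390
  −(0.008)·log₂(0.008) = 0.0557
Sum: 0.3766 + 0.5219 + 0.5027 + 0.4390 + 0.0557 = 1.896 bits.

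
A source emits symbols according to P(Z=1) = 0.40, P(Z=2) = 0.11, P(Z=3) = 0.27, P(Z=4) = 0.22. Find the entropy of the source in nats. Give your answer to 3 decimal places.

1.296 nats

H(Z) = −Σ p·ln p.
  −(0.40)·ln(0.40) = 0.3665
  −(0.11)·ln(0.11) = 0.2428
  −(0.27)·ln(0.27) = 0.3535
  −(0.22)·ln(0.22) = 0.3331
Sum: 0.3665 + 0.2428 + 0.3535 + 0.3331 = 1.296 nats.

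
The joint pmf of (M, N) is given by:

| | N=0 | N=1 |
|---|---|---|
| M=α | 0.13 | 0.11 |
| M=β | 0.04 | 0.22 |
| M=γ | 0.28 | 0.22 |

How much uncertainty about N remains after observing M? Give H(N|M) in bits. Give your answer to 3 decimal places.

Marginals: p(M) = (0.2400, 0.2600, 0.5000), p(N) = (0.4500, 0.5500).
H(N|M) = Σ p(M) · H(N|M=·).
  M=α: p=0.2400, H(N|M=α) = 0.9950
  M=β: p=0.2600, H(N|M=β) = 0.6194
  M=γ: p=0.5000, H(N|M=γ) = 0.9896
Weighted sum = 0.895 bits.

0.895 bits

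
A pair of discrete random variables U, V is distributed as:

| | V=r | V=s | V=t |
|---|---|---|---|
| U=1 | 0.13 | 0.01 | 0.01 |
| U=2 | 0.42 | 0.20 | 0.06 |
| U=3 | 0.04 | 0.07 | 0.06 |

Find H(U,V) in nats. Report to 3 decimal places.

1.696 nats

H(U,V) = −Σ p(x,y)·ln p(x,y) over all 9 cells.
  cell (1,r): −0.13·ln0.13 = 0.2652
  cell (1,s): −0.01·ln0.01 = 0.0461
  cell (1,t): −0.01·ln0.01 = 0.0461
  cell (2,r): −0.42·ln0.42 = 0.3644
  cell (2,s): −0.20·ln0.20 = 0.3219
  cell (2,t): −0.06·ln0.06 = 0.1688
  cell (3,r): −0.04·ln0.04 = 0.1288
  cell (3,s): −0.07·ln0.07 = 0.1861
  cell (3,t): −0.06·ln0.06 = 0.1688
Sum = 1.696 nats.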